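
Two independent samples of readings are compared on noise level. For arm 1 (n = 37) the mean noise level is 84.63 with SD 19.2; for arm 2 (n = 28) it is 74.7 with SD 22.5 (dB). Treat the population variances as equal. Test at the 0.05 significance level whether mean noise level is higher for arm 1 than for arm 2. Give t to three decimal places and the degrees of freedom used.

Let group 1 = arm 1, group 2 = arm 2. H0: μ_1 = μ_2; H1: μ_1 > μ_2 (two-sample pooled-variance t-test, right-tailed).
s_p² = [(37−1)·19.2² + (28−1)·22.5²]/(37+28−2) = 427.616
t = (84.63 − 74.7)/√[427.616·(1/37 + 1/28)] = 1.917
df = n₁ + n₂ − 2 = 63
p-value = P(T ≥ 1.917) ≈ 0.030
Since p ≈ 0.030 < α = 0.05, reject H0; the evidence is statistically significant.

t = 1.917, df = 63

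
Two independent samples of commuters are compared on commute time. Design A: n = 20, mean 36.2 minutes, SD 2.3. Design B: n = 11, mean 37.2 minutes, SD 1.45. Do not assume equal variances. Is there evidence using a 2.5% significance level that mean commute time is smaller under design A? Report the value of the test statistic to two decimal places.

Let group 1 = design A, group 2 = design B. H0: μ_1 = μ_2; H1: μ_1 < μ_2 (Welch's two-sample t-test, left-tailed).
t = (x̄_1 − x̄_2)/√(s_1²/n_1 + s_2²/n_2) = (36.2 − 37.2)/√(2.3²/20 + 1.45²/11) = -1.48
Welch–Satterthwaite df ≈ 28.30
p-value = P(T ≤ -1.48) ≈ 0.075
Since p ≈ 0.075 > α = 0.025, fail to reject H0; the data do not provide sufficient evidence against H0.

-1.48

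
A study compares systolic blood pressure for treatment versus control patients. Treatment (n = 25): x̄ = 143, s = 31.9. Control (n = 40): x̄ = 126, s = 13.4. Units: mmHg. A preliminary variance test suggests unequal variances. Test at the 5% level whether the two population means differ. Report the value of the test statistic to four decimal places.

Let group 1 = treatment, group 2 = control. H0: μ_1 = μ_2; H1: μ_1 ≠ μ_2 (Welch's two-sample t-test, two-sided).
t = (x̄_1 − x̄_2)/√(s_1²/n_1 + s_2²/n_2) = (143 − 126)/√(31.9²/25 + 13.4²/40) = 2.5288
Welch–Satterthwaite df ≈ 29.37
Two-sided p-value ≈ 0.0171
Since p ≈ 0.0171 < α = 0.05, reject H0; the evidence is statistically significant.

2.5288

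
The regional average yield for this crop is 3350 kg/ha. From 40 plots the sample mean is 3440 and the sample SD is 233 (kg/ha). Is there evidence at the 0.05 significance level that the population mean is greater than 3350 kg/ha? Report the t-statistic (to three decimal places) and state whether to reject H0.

H0: μ = 3350; H1: μ > 3350 (one-sample t-test, right-tailed).
t = (x̄ − μ₀)/(s/√n) = (3440 − 3350)/(233/√40) = 2.443
df = n − 1 = 39
p-value = P(T ≥ 2.443) ≈ 0.010
Since p ≈ 0.010 < α = 0.05, reject H0; the evidence is statistically significant.

t = 2.443; reject H0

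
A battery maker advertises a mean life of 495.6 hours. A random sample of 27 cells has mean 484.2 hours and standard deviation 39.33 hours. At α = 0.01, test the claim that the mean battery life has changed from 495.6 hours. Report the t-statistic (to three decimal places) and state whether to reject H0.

H0: μ = 495.6; H1: μ ≠ 495.6 (one-sample t-test, two-sided).
t = (x̄ − μ₀)/(s/√n) = (484.2 − 495.6)/(39.33/√27) = -1.506
df = n − 1 = 26
Two-sided p-value ≈ 0.144
Since p ≈ 0.144 > α = 0.01, fail to reject H0; the evidence is not statistically significant.

t = -1.506; fail to reject H0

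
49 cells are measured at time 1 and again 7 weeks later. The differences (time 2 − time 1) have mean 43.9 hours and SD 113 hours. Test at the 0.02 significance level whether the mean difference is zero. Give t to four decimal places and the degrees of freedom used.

H0: μ_d = 0; H1: μ_d ≠ 0 (paired t-test on the differences, two-sided).
t = d̄/(s_d/√n) = 43.9/(113/√49) = 2.7195
df = n − 1 = 48
Two-sided p-value ≈ 0.0091
Since p ≈ 0.0091 < α = 0.02, reject H0; the data support H1.

t = 2.7195, df = 48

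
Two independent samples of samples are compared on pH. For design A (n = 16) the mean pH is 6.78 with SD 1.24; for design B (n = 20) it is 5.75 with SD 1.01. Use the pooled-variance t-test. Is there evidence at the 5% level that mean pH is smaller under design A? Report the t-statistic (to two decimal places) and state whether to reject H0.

Let group 1 = design A, group 2 = design B. H0: μ_1 = μ_2; H1: μ_1 < μ_2 (two-sample pooled-variance t-test, left-tailed).
s_p² = [(16−1)·1.24² + (20−1)·1.01²]/(16+20−2) = 1.24841
t = (6.78 − 5.75)/√[1.24841·(1/16 + 1/20)] = 2.75
df = n₁ + n₂ − 2 = 34
p-value = P(T ≤ 2.75) ≈ 0.9952
Since p ≈ 0.9952 > α = 0.05, fail to reject H0; the evidence is not statistically significant.

t = 2.75; fail to reject H0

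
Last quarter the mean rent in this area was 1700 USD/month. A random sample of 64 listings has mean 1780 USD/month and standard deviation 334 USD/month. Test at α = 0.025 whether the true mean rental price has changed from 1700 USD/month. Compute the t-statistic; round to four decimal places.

1.9162

H0: μ = 1700; H1: μ ≠ 1700 (one-sample t-test, two-sided).
t = (x̄ − μ₀)/(s/√n) = (1780 − 1700)/(334/√64) = 1.9162
df = n − 1 = 63
Two-sided p-value ≈ 0.060
Since p ≈ 0.060 > α = 0.025, fail to reject H0; the data do not provide sufficient evidence against H0.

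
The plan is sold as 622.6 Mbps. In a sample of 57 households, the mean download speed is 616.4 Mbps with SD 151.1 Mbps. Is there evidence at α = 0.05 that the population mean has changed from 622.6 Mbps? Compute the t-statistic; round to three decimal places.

-0.310

H0: μ = 622.6; H1: μ ≠ 622.6 (one-sample t-test, two-sided).
t = (x̄ − μ₀)/(s/√n) = (616.4 − 622.6)/(151.1/√57) = -0.310
df = n − 1 = 56
Two-sided p-value ≈ 0.758
Since p ≈ 0.758 > α = 0.05, fail to reject H0; the evidence is not statistically significant.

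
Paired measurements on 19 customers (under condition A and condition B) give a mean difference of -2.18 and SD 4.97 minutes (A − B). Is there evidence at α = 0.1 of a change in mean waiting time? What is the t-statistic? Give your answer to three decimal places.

-1.912

H0: μ_d = 0; H1: μ_d ≠ 0 (paired t-test on the differences, two-sided).
t = d̄/(s_d/√n) = -2.18/(4.97/√19) = -1.912
df = n − 1 = 18
Two-sided p-value ≈ 0.072
Since p ≈ 0.072 < α = 0.1, reject H0; the evidence is statistically significant.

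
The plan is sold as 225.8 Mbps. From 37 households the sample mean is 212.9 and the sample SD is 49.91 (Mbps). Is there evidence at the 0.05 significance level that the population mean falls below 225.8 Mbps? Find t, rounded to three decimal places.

H0: μ = 225.8; H1: μ < 225.8 (one-sample t-test, left-tailed).
t = (x̄ − μ₀)/(s/√n) = (212.9 − 225.8)/(49.91/√37) = -1.572
df = n − 1 = 36
p-value = P(T ≤ -1.572) ≈ 0.0623
Since p ≈ 0.0623 > α = 0.05, fail to reject H0; the data do not provide sufficient evidence against H0.

-1.572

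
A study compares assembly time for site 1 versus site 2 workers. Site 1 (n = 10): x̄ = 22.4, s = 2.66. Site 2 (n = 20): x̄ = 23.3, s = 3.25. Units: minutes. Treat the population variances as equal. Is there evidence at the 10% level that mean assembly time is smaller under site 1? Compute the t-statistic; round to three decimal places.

Let group 1 = site 1, group 2 = site 2. H0: μ_1 = μ_2; H1: μ_1 < μ_2 (two-sample pooled-variance t-test, left-tailed).
s_p² = [(10−1)·2.66² + (20−1)·3.25²]/(10+20−2) = 9.44171
t = (22.4 − 23.3)/√[9.44171·(1/10 + 1/20)] = -0.756
df = n₁ + n₂ − 2 = 28
p-value = P(T ≤ -0.756) ≈ 0.2279
Since p ≈ 0.2279 > α = 0.1, fail to reject H0; the evidence is not statistically significant.

-0.756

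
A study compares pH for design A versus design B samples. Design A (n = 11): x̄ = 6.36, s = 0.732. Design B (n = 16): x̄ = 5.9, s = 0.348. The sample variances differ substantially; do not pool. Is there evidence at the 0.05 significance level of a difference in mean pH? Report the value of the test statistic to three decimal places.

1.939

Let group 1 = design A, group 2 = design B. H0: μ_1 = μ_2; H1: μ_1 ≠ μ_2 (Welch's two-sample t-test, two-sided).
t = (x̄_1 − x̄_2)/√(s_1²/n_1 + s_2²/n_2) = (6.36 − 5.9)/√(0.732²/11 + 0.348²/16) = 1.939
Welch–Satterthwaite df ≈ 13.14
Two-sided p-value ≈ 0.074
Since p ≈ 0.074 > α = 0.05, fail to reject H0; the evidence is not statistically significant.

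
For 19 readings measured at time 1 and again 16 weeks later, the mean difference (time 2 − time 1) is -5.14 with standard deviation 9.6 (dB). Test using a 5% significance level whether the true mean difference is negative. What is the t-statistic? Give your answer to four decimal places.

-2.3338

H0: μ_d = 0; H1: μ_d < 0 (paired t-test on the differences, left-tailed).
t = d̄/(s_d/√n) = -5.14/(9.6/√19) = -2.3338
df = n − 1 = 18
p-value = P(T ≤ -2.3338) ≈ 0.0157
Since p ≈ 0.0157 < α = 0.05, reject H0; the evidence is statistically significant.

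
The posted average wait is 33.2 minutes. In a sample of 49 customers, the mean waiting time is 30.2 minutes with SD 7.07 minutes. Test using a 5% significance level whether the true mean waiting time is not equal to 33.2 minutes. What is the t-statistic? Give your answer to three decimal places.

-2.970

H0: μ = 33.2; H1: μ ≠ 33.2 (one-sample t-test, two-sided).
t = (x̄ − μ₀)/(s/√n) = (30.2 − 33.2)/(7.07/√49) = -2.970
df = n − 1 = 48
Two-sided p-value ≈ 0.005
Since p ≈ 0.005 < α = 0.05, reject H0; the evidence is statistically significant.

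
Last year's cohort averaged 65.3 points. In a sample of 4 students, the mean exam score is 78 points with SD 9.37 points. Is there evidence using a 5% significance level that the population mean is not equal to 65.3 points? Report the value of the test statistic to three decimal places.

2.711

H0: μ = 65.3; H1: μ ≠ 65.3 (one-sample t-test, two-sided).
t = (x̄ − μ₀)/(s/√n) = (78 − 65.3)/(9.37/√4) = 2.711
df = n − 1 = 3
Two-sided p-value ≈ 0.0731
Since p ≈ 0.0731 > α = 0.05, fail to reject H0; the evidence is not statistically significant.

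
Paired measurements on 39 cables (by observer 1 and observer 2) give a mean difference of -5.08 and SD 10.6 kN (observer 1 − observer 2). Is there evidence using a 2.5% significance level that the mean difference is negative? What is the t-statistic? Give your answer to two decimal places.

-2.99

H0: μ_d = 0; H1: μ_d < 0 (paired t-test on the differences, left-tailed).
t = d̄/(s_d/√n) = -5.08/(10.6/√39) = -2.99
df = n − 1 = 38
p-value = P(T ≤ -2.99) ≈ 0.002
Since p ≈ 0.002 < α = 0.025, reject H0; the evidence is statistically significant.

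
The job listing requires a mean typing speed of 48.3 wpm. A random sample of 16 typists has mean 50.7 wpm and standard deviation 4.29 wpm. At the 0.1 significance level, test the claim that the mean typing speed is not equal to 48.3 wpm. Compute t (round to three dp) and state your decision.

H0: μ = 48.3; H1: μ ≠ 48.3 (one-sample t-test, two-sided).
t = (x̄ − μ₀)/(s/√n) = (50.7 − 48.3)/(4.29/√16) = 2.238
df = n − 1 = 15
Two-sided p-value ≈ 0.041
Since p ≈ 0.041 < α = 0.1, reject H0; the data support H1.

t = 2.238; reject H0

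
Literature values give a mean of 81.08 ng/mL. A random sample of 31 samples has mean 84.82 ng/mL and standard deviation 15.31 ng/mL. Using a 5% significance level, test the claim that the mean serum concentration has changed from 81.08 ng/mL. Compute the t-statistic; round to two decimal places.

H0: μ = 81.08; H1: μ ≠ 81.08 (one-sample t-test, two-sided).
t = (x̄ − μ₀)/(s/√n) = (84.82 − 81.08)/(15.31/√31) = 1.36
df = n − 1 = 30
Two-sided p-value ≈ 0.1839
Since p ≈ 0.1839 > α = 0.05, fail to reject H0; the data do not provide sufficient evidence against H0.

1.36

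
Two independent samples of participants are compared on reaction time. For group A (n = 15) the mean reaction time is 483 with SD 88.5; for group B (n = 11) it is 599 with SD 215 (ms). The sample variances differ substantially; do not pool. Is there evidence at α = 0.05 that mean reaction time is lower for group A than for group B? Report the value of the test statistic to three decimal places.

-1.688

Let group 1 = group A, group 2 = group B. H0: μ_1 = μ_2; H1: μ_1 < μ_2 (Welch's two-sample t-test, left-tailed).
t = (x̄_1 − x̄_2)/√(s_1²/n_1 + s_2²/n_2) = (483 − 599)/√(88.5²/15 + 215²/11) = -1.688
Welch–Satterthwaite df ≈ 12.50
p-value = P(T ≤ -1.688) ≈ 0.058
Since p ≈ 0.058 > α = 0.05, fail to reject H0; the data do not provide sufficient evidence against H0.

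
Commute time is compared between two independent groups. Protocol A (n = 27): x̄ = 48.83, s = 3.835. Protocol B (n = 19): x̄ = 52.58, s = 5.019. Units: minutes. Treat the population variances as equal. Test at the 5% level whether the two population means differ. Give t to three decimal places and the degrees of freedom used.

t = -2.873, df = 44

Let group 1 = protocol A, group 2 = protocol B. H0: μ_1 = μ_2; H1: μ_1 ≠ μ_2 (two-sample pooled-variance t-test, two-sided).
s_p² = [(27−1)·3.835² + (19−1)·5.019²]/(27+19−2) = 18.9958
t = (48.83 − 52.58)/√[18.9958·(1/27 + 1/19)] = -2.873
df = n₁ + n₂ − 2 = 44
Two-sided p-value ≈ 0.0062
Since p ≈ 0.0062 < α = 0.05, reject H0; the data support H1.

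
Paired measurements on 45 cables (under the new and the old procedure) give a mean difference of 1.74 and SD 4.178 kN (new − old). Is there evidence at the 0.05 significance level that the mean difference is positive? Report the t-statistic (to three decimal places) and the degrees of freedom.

H0: μ_d = 0; H1: μ_d > 0 (paired t-test on the differences, right-tailed).
t = d̄/(s_d/√n) = 1.74/(4.178/√45) = 2.794
df = n − 1 = 44
p-value = P(T ≥ 2.794) ≈ 0.0038
Since p ≈ 0.0038 < α = 0.05, reject H0; the evidence is statistically significant.

t = 2.794, df = 44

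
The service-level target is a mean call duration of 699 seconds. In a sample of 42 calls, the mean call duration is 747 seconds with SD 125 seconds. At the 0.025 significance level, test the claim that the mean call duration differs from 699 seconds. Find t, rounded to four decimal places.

2.4886

H0: μ = 699; H1: μ ≠ 699 (one-sample t-test, two-sided).
t = (x̄ − μ₀)/(s/√n) = (747 − 699)/(125/√42) = 2.4886
df = n − 1 = 41
Two-sided p-value ≈ 0.0170
Since p ≈ 0.0170 < α = 0.025, reject H0; the data support H1.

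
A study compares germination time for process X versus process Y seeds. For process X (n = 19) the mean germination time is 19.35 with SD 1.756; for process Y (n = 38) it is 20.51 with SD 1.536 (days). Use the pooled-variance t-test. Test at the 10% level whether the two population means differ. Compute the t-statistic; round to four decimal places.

-2.5622

Let group 1 = process X, group 2 = process Y. H0: μ_1 = μ_2; H1: μ_1 ≠ μ_2 (two-sample pooled-variance t-test, two-sided).
s_p² = [(19−1)·1.756² + (38−1)·1.536²]/(19+38−2) = 2.59632
t = (19.35 − 20.51)/√[2.59632·(1/19 + 1/38)] = -2.5622
df = n₁ + n₂ − 2 = 55
Two-sided p-value ≈ 0.0132
Since p ≈ 0.0132 < α = 0.1, reject H0; the data support H1.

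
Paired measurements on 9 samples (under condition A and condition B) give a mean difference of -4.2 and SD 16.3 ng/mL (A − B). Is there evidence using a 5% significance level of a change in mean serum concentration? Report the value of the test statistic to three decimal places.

H0: μ_d = 0; H1: μ_d ≠ 0 (paired t-test on the differences, two-sided).
t = d̄/(s_d/√n) = -4.2/(16.3/√9) = -0.773
df = n − 1 = 8
Two-sided p-value ≈ 0.462
Since p ≈ 0.462 > α = 0.05, fail to reject H0; the evidence is not statistically significant.

-0.773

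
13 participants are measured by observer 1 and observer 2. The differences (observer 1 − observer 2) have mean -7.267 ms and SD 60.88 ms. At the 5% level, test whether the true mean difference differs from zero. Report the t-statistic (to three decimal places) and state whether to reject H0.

H0: μ_d = 0; H1: μ_d ≠ 0 (paired t-test on the differences, two-sided).
t = d̄/(s_d/√n) = -7.267/(60.88/√13) = -0.430
df = n − 1 = 12
Two-sided p-value ≈ 0.675
Since p ≈ 0.675 > α = 0.05, fail to reject H0; the evidence is not statistically significant.

t = -0.430; fail to reject H0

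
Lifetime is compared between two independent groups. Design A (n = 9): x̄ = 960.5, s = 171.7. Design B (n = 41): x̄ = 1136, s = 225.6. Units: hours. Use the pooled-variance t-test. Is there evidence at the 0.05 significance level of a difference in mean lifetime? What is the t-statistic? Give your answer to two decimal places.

-2.19

Let group 1 = design A, group 2 = design B. H0: μ_1 = μ_2; H1: μ_1 ≠ μ_2 (two-sample pooled-variance t-test, two-sided).
s_p² = [(9−1)·171.7² + (41−1)·225.6²]/(9+41−2) = 47326.3
t = (960.5 − 1136)/√[47326.3·(1/9 + 1/41)] = -2.19
df = n₁ + n₂ − 2 = 48
Two-sided p-value ≈ 0.0333
Since p ≈ 0.0333 < α = 0.05, reject H0; the evidence is statistically significant.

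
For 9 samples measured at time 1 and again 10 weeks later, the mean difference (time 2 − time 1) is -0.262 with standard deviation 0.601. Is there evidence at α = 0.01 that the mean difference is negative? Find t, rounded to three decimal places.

-1.308

H0: μ_d = 0; H1: μ_d < 0 (paired t-test on the differences, left-tailed).
t = d̄/(s_d/√n) = -0.262/(0.601/√9) = -1.308
df = n − 1 = 8
p-value = P(T ≤ -1.308) ≈ 0.1136
Since p ≈ 0.1136 > α = 0.01, fail to reject H0; the data do not provide sufficient evidence against H0.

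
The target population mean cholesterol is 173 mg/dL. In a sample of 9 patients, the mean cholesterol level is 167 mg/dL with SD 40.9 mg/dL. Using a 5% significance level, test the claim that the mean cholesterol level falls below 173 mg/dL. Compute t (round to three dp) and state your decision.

t = -0.440; fail to reject H0

H0: μ = 173; H1: μ < 173 (one-sample t-test, left-tailed).
t = (x̄ − μ₀)/(s/√n) = (167 − 173)/(40.9/√9) = -0.440
df = n − 1 = 8
p-value = P(T ≤ -0.440) ≈ 0.3358
Since p ≈ 0.3358 > α = 0.05, fail to reject H0; the data do not provide sufficient evidence against H0.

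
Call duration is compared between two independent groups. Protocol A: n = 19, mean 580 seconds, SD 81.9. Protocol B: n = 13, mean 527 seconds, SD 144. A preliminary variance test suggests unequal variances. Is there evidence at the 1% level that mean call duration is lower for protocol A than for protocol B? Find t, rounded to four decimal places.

1.2008

Let group 1 = protocol A, group 2 = protocol B. H0: μ_1 = μ_2; H1: μ_1 < μ_2 (Welch's two-sample t-test, left-tailed).
t = (x̄_1 − x̄_2)/√(s_1²/n_1 + s_2²/n_2) = (580 − 527)/√(81.9²/19 + 144²/13) = 1.2008
Welch–Satterthwaite df ≈ 17.33
p-value = P(T ≤ 1.2008) ≈ 0.8770
Since p ≈ 0.8770 > α = 0.01, fail to reject H0; the evidence is not statistically significant.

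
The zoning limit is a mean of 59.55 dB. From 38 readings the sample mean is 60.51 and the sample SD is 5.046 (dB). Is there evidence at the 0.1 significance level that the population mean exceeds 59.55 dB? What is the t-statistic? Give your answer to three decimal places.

1.173

H0: μ = 59.55; H1: μ > 59.55 (one-sample t-test, right-tailed).
t = (x̄ − μ₀)/(s/√n) = (60.51 − 59.55)/(5.046/√38) = 1.173
df = n − 1 = 37
p-value = P(T ≥ 1.173) ≈ 0.124
Since p ≈ 0.124 > α = 0.1, fail to reject H0; the data do not provide sufficient evidence against H0.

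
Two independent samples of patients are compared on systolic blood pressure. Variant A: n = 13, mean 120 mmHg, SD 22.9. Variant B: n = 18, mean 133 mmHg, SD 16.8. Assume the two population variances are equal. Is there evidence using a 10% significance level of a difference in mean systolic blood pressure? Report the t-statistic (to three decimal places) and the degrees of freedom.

t = -1.826, df = 29

Let group 1 = variant A, group 2 = variant B. H0: μ_1 = μ_2; H1: μ_1 ≠ μ_2 (two-sample pooled-variance t-test, two-sided).
s_p² = [(13−1)·22.9² + (18−1)·16.8²]/(13+18−2) = 382.448
t = (120 − 133)/√[382.448·(1/13 + 1/18)] = -1.826
df = n₁ + n₂ − 2 = 29
Two-sided p-value ≈ 0.0781
Since p ≈ 0.0781 < α = 0.1, reject H0; the data support H1.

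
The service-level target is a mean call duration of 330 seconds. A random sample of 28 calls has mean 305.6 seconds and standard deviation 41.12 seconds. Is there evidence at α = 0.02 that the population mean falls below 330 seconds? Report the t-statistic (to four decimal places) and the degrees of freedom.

H0: μ = 330; H1: μ < 330 (one-sample t-test, left-tailed).
t = (x̄ − μ₀)/(s/√n) = (305.6 − 330)/(41.12/√28) = -3.1399
df = n − 1 = 27
p-value = P(T ≤ -3.1399) ≈ 0.0020
Since p ≈ 0.0020 < α = 0.02, reject H0; the evidence is statistically significant.

t = -3.1399, df = 27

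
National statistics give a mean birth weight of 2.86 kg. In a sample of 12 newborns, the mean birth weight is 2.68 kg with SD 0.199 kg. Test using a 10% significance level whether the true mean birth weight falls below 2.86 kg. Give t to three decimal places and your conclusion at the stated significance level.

t = -3.133; reject H0

H0: μ = 2.86; H1: μ < 2.86 (one-sample t-test, left-tailed).
t = (x̄ − μ₀)/(s/√n) = (2.68 − 2.86)/(0.199/√12) = -3.133
df = n − 1 = 11
p-value = P(T ≤ -3.133) ≈ 0.0048
Since p ≈ 0.0048 < α = 0.1, reject H0; the evidence is statistically significant.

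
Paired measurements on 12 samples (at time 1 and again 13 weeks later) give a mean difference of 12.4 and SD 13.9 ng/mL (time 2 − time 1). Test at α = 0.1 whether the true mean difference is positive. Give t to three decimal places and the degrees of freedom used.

H0: μ_d = 0; H1: μ_d > 0 (paired t-test on the differences, right-tailed).
t = d̄/(s_d/√n) = 12.4/(13.9/√12) = 3.090
df = n − 1 = 11
p-value = P(T ≥ 3.090) ≈ 0.0051
Since p ≈ 0.0051 < α = 0.1, reject H0; the data support H1.

t = 3.090, df = 11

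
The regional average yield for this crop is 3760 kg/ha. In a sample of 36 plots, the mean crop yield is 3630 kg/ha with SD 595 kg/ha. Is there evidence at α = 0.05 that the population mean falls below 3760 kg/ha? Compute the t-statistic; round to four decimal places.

-1.3109

H0: μ = 3760; H1: μ < 3760 (one-sample t-test, left-tailed).
t = (x̄ − μ₀)/(s/√n) = (3630 − 3760)/(595/√36) = -1.3109
df = n − 1 = 35
p-value = P(T ≤ -1.3109) ≈ 0.099
Since p ≈ 0.099 > α = 0.05, fail to reject H0; the evidence is not statistically significant.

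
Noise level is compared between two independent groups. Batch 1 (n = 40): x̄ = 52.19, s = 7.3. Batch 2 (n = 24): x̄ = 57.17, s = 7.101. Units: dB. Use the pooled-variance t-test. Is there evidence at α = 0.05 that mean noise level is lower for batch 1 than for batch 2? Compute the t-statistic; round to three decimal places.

-2.669

Let group 1 = batch 1, group 2 = batch 2. H0: μ_1 = μ_2; H1: μ_1 < μ_2 (two-sample pooled-variance t-test, left-tailed).
s_p² = [(40−1)·7.3² + (24−1)·7.101²]/(40+24−2) = 52.2269
t = (52.19 − 57.17)/√[52.2269·(1/40 + 1/24)] = -2.669
df = n₁ + n₂ − 2 = 62
p-value = P(T ≤ -2.669) ≈ 0.005
Since p ≈ 0.005 < α = 0.05, reject H0; the evidence is statistically significant.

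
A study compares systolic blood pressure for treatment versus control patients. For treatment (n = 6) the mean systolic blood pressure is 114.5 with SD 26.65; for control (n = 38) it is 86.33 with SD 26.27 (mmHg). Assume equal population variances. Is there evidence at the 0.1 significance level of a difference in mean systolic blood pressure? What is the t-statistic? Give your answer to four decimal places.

2.4368

Let group 1 = treatment, group 2 = control. H0: μ_1 = μ_2; H1: μ_1 ≠ μ_2 (two-sample pooled-variance t-test, two-sided).
s_p² = [(6−1)·26.65² + (38−1)·26.27²]/(6+38−2) = 692.507
t = (114.5 − 86.33)/√[692.507·(1/6 + 1/38)] = 2.4368
df = n₁ + n₂ − 2 = 42
Two-sided p-value ≈ 0.0191
Since p ≈ 0.0191 < α = 0.1, reject H0; the evidence is statistically significant.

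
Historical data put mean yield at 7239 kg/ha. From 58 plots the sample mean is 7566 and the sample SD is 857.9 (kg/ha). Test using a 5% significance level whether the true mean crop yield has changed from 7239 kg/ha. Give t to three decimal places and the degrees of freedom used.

t = 2.903, df = 57

H0: μ = 7239; H1: μ ≠ 7239 (one-sample t-test, two-sided).
t = (x̄ − μ₀)/(s/√n) = (7566 − 7239)/(857.9/√58) = 2.903
df = n − 1 = 57
Two-sided p-value ≈ 0.0053
Since p ≈ 0.0053 < α = 0.05, reject H0; the data support H1.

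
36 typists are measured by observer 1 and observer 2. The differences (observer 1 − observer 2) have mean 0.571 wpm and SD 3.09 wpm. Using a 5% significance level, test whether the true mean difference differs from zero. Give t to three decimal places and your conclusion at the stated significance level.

H0: μ_d = 0; H1: μ_d ≠ 0 (paired t-test on the differences, two-sided).
t = d̄/(s_d/√n) = 0.571/(3.09/√36) = 1.109
df = n − 1 = 35
Two-sided p-value ≈ 0.2751
Since p ≈ 0.2751 > α = 0.05, fail to reject H0; the data do not provide sufficient evidence against H0.

t = 1.109; fail to reject H0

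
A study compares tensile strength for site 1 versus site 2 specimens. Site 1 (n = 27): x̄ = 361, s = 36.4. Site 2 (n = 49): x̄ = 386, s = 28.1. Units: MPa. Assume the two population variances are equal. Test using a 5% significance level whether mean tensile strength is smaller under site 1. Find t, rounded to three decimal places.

-3.336

Let group 1 = site 1, group 2 = site 2. H0: μ_1 = μ_2; H1: μ_1 < μ_2 (two-sample pooled-variance t-test, left-tailed).
s_p² = [(27−1)·36.4² + (49−1)·28.1²]/(27+49−2) = 977.706
t = (361 − 386)/√[977.706·(1/27 + 1/49)] = -3.336
df = n₁ + n₂ − 2 = 74
p-value = P(T ≤ -3.336) ≈ 0.0007
Since p ≈ 0.0007 < α = 0.05, reject H0; the evidence is statistically significant.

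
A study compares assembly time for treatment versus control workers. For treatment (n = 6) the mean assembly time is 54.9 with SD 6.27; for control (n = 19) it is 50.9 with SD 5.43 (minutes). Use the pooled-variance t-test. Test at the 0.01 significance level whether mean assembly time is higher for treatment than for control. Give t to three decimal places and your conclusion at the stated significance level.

t = 1.519; fail to reject H0

Let group 1 = treatment, group 2 = control. H0: μ_1 = μ_2; H1: μ_1 > μ_2 (two-sample pooled-variance t-test, right-tailed).
s_p² = [(6−1)·6.27² + (19−1)·5.43²]/(6+19−2) = 31.6214
t = (54.9 − 50.9)/√[31.6214·(1/6 + 1/19)] = 1.519
df = n₁ + n₂ − 2 = 23
p-value = P(T ≥ 1.519) ≈ 0.071
Since p ≈ 0.071 > α = 0.01, fail to reject H0; the evidence is not statistically significant.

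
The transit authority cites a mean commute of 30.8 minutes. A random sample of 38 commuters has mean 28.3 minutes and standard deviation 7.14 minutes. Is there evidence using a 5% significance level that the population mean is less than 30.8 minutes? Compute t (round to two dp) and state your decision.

t = -2.16; reject H0

H0: μ = 30.8; H1: μ < 30.8 (one-sample t-test, left-tailed).
t = (x̄ − μ₀)/(s/√n) = (28.3 − 30.8)/(7.14/√38) = -2.16
df = n − 1 = 37
p-value = P(T ≤ -2.16) ≈ 0.0187
Since p ≈ 0.0187 < α = 0.05, reject H0; the data support H1.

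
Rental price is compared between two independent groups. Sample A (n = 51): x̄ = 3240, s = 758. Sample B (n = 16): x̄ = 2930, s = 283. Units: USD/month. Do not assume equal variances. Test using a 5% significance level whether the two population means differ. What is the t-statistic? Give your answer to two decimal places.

2.43

Let group 1 = sample A, group 2 = sample B. H0: μ_1 = μ_2; H1: μ_1 ≠ μ_2 (Welch's two-sample t-test, two-sided).
t = (x̄_1 − x̄_2)/√(s_1²/n_1 + s_2²/n_2) = (3240 − 2930)/√(758²/51 + 283²/16) = 2.43
Welch–Satterthwaite df ≈ 62.91
Two-sided p-value ≈ 0.0180
Since p ≈ 0.0180 < α = 0.05, reject H0; the evidence is statistically significant.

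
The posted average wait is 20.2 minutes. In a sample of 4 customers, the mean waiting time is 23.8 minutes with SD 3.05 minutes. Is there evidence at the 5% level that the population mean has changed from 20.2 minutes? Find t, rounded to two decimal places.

H0: μ = 20.2; H1: μ ≠ 20.2 (one-sample t-test, two-sided).
t = (x̄ − μ₀)/(s/√n) = (23.8 − 20.2)/(3.05/√4) = 2.36
df = n − 1 = 3
Two-sided p-value ≈ 0.0993
Since p ≈ 0.0993 > α = 0.05, fail to reject H0; the data do not provide sufficient evidence against H0.

2.36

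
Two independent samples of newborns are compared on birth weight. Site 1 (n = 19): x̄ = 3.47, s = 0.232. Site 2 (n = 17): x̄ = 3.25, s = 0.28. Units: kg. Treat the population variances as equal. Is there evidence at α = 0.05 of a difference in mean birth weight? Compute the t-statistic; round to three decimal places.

2.577

Let group 1 = site 1, group 2 = site 2. H0: μ_1 = μ_2; H1: μ_1 ≠ μ_2 (two-sample pooled-variance t-test, two-sided).
s_p² = [(19−1)·0.232² + (17−1)·0.28²]/(19+17−2) = 0.0653892
t = (3.47 − 3.25)/√[0.0653892·(1/19 + 1/17)] = 2.577
df = n₁ + n₂ − 2 = 34
Two-sided p-value ≈ 0.0145
Since p ≈ 0.0145 < α = 0.05, reject H0; the evidence is statistically significant.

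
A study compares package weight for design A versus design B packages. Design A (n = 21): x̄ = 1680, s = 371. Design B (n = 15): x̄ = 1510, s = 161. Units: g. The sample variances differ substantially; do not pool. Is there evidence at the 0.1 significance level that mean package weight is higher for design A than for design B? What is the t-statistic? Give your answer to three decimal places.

Let group 1 = design A, group 2 = design B. H0: μ_1 = μ_2; H1: μ_1 > μ_2 (Welch's two-sample t-test, right-tailed).
t = (x̄_1 − x̄_2)/√(s_1²/n_1 + s_2²/n_2) = (1680 − 1510)/√(371²/21 + 161²/15) = 1.868
Welch–Satterthwaite df ≈ 29.05
p-value = P(T ≥ 1.868) ≈ 0.036
Since p ≈ 0.036 < α = 0.1, reject H0; the evidence is statistically significant.

1.868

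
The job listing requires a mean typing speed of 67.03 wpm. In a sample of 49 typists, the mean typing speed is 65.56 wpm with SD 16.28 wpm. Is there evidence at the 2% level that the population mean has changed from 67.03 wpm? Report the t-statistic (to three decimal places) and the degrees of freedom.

H0: μ = 67.03; H1: μ ≠ 67.03 (one-sample t-test, two-sided).
t = (x̄ − μ₀)/(s/√n) = (65.56 − 67.03)/(16.28/√49) = -0.632
df = n − 1 = 48
Two-sided p-value ≈ 0.5303
Since p ≈ 0.5303 > α = 0.02, fail to reject H0; the data do not provide sufficient evidence against H0.

t = -0.632, df = 48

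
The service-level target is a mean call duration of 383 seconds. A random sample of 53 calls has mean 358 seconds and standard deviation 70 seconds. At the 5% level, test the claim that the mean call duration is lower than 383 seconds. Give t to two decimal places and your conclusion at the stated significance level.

t = -2.60; reject H0

H0: μ = 383; H1: μ < 383 (one-sample t-test, left-tailed).
t = (x̄ − μ₀)/(s/√n) = (358 − 383)/(70/√53) = -2.60
df = n − 1 = 52
p-value = P(T ≤ -2.60) ≈ 0.006
Since p ≈ 0.006 < α = 0.05, reject H0; the evidence is statistically significant.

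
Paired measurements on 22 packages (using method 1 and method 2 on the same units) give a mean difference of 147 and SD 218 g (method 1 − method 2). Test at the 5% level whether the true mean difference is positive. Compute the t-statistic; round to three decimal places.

3.163

H0: μ_d = 0; H1: μ_d > 0 (paired t-test on the differences, right-tailed).
t = d̄/(s_d/√n) = 147/(218/√22) = 3.163
df = n − 1 = 21
p-value = P(T ≥ 3.163) ≈ 0.0023
Since p ≈ 0.0023 < α = 0.05, reject H0; the evidence is statistically significant.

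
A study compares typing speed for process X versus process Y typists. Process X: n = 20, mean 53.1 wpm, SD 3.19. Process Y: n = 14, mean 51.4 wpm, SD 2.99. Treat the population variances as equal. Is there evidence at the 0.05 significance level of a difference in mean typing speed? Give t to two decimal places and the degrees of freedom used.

Let group 1 = process X, group 2 = process Y. H0: μ_1 = μ_2; H1: μ_1 ≠ μ_2 (two-sample pooled-variance t-test, two-sided).
s_p² = [(20−1)·3.19² + (14−1)·2.99²]/(20+14−2) = 9.67398
t = (53.1 − 51.4)/√[9.67398·(1/20 + 1/14)] = 1.57
df = n₁ + n₂ − 2 = 32
Two-sided p-value ≈ 0.1266
Since p ≈ 0.1266 > α = 0.05, fail to reject H0; the data do not provide sufficient evidence against H0.

t = 1.57, df = 32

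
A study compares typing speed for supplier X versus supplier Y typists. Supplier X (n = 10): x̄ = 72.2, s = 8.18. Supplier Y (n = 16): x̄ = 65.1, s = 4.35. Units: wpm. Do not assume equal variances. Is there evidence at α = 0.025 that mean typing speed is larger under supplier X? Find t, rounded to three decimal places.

2.530

Let group 1 = supplier X, group 2 = supplier Y. H0: μ_1 = μ_2; H1: μ_1 > μ_2 (Welch's two-sample t-test, right-tailed).
t = (x̄_1 − x̄_2)/√(s_1²/n_1 + s_2²/n_2) = (72.2 − 65.1)/√(8.18²/10 + 4.35²/16) = 2.530
Welch–Satterthwaite df ≈ 12.23
p-value = P(T ≥ 2.530) ≈ 0.0130
Since p ≈ 0.0130 < α = 0.025, reject H0; the data support H1.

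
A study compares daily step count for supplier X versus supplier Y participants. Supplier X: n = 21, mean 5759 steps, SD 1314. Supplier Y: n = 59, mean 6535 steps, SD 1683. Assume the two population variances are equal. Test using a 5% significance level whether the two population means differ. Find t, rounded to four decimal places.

Let group 1 = supplier X, group 2 = supplier Y. H0: μ_1 = μ_2; H1: μ_1 ≠ μ_2 (two-sample pooled-variance t-test, two-sided).
s_p² = [(21−1)·1314² + (59−1)·1683²]/(21+59−2) = 2548930
t = (5759 − 6535)/√[2548930·(1/21 + 1/59)] = -1.9128
df = n₁ + n₂ − 2 = 78
Two-sided p-value ≈ 0.059
Since p ≈ 0.059 > α = 0.05, fail to reject H0; the data do not provide sufficient evidence against H0.

-1.9128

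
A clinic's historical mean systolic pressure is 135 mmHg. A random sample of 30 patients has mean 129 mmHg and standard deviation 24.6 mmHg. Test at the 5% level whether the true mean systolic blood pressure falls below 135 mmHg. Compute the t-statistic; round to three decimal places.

-1.336

H0: μ = 135; H1: μ < 135 (one-sample t-test, left-tailed).
t = (x̄ − μ₀)/(s/√n) = (129 − 135)/(24.6/√30) = -1.336
df = n − 1 = 29
p-value = P(T ≤ -1.336) ≈ 0.0960
Since p ≈ 0.0960 > α = 0.05, fail to reject H0; the data do not provide sufficient evidence against H0.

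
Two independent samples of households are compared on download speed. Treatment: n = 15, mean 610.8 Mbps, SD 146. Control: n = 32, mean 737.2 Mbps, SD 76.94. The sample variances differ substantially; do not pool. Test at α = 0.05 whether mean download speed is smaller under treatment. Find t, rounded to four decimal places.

Let group 1 = treatment, group 2 = control. H0: μ_1 = μ_2; H1: μ_1 < μ_2 (Welch's two-sample t-test, left-tailed).
t = (x̄_1 − x̄_2)/√(s_1²/n_1 + s_2²/n_2) = (610.8 − 737.2)/√(146²/15 + 76.94²/32) = -3.1540
Welch–Satterthwaite df ≈ 17.75
p-value = P(T ≤ -3.1540) ≈ 0.0028
Since p ≈ 0.0028 < α = 0.05, reject H0; the evidence is statistically significant.

-3.1540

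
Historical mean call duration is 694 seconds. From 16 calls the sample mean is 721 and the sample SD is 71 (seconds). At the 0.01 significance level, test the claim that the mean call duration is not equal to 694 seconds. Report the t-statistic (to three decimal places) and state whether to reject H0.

H0: μ = 694; H1: μ ≠ 694 (one-sample t-test, two-sided).
t = (x̄ − μ₀)/(s/√n) = (721 − 694)/(71/√16) = 1.521
df = n − 1 = 15
Two-sided p-value ≈ 0.149
Since p ≈ 0.149 > α = 0.01, fail to reject H0; the evidence is not statistically significant.

t = 1.521; fail to reject H0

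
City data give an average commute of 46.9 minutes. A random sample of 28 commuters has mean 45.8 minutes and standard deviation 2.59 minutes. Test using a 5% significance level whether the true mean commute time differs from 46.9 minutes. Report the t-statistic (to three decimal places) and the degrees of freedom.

H0: μ = 46.9; H1: μ ≠ 46.9 (one-sample t-test, two-sided).
t = (x̄ − μ₀)/(s/√n) = (45.8 − 46.9)/(2.59/√28) = -2.247
df = n − 1 = 27
Two-sided p-value ≈ 0.033
Since p ≈ 0.033 < α = 0.05, reject H0; the evidence is statistically significant.

t = -2.247, df = 27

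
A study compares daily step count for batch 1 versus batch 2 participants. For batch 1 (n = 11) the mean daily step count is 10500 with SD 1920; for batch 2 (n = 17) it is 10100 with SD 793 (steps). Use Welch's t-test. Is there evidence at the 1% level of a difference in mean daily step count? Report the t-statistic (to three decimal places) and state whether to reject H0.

Let group 1 = batch 1, group 2 = batch 2. H0: μ_1 = μ_2; H1: μ_1 ≠ μ_2 (Welch's two-sample t-test, two-sided).
t = (x̄_1 − x̄_2)/√(s_1²/n_1 + s_2²/n_2) = (10500 − 10100)/√(1920²/11 + 793²/17) = 0.656
Welch–Satterthwaite df ≈ 12.24
Two-sided p-value ≈ 0.524
Since p ≈ 0.524 > α = 0.01, fail to reject H0; the data do not provide sufficient evidence against H0.

t = 0.656; fail to reject H0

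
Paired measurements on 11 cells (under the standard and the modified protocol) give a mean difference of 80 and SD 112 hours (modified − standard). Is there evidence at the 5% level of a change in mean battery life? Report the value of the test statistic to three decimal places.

H0: μ_d = 0; H1: μ_d ≠ 0 (paired t-test on the differences, two-sided).
t = d̄/(s_d/√n) = 80/(112/√11) = 2.369
df = n − 1 = 10
Two-sided p-value ≈ 0.0393
Since p ≈ 0.0393 < α = 0.05, reject H0; the evidence is statistically significant.

2.369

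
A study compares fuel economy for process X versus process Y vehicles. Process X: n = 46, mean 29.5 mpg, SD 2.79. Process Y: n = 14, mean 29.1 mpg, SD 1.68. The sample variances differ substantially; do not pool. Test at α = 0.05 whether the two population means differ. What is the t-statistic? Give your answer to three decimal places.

Let group 1 = process X, group 2 = process Y. H0: μ_1 = μ_2; H1: μ_1 ≠ μ_2 (Welch's two-sample t-test, two-sided).
t = (x̄_1 − x̄_2)/√(s_1²/n_1 + s_2²/n_2) = (29.5 − 29.1)/√(2.79²/46 + 1.68²/14) = 0.657
Welch–Satterthwaite df ≈ 36.54
Two-sided p-value ≈ 0.5154
Since p ≈ 0.5154 > α = 0.05, fail to reject H0; the evidence is not statistically significant.

0.657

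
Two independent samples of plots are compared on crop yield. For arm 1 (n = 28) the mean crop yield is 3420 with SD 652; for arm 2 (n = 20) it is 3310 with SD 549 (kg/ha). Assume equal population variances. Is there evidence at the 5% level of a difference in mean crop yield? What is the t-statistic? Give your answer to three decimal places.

0.614

Let group 1 = arm 1, group 2 = arm 2. H0: μ_1 = μ_2; H1: μ_1 ≠ μ_2 (two-sample pooled-variance t-test, two-sided).
s_p² = [(28−1)·652² + (20−1)·549²]/(28+20−2) = 374009
t = (3420 − 3310)/√[374009·(1/28 + 1/20)] = 0.614
df = n₁ + n₂ − 2 = 46
Two-sided p-value ≈ 0.5420
Since p ≈ 0.5420 > α = 0.05, fail to reject H0; the evidence is not statistically significant.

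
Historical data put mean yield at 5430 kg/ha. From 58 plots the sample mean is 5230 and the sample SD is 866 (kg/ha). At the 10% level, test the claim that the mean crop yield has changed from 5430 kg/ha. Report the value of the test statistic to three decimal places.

-1.759

H0: μ = 5430; H1: μ ≠ 5430 (one-sample t-test, two-sided).
t = (x̄ − μ₀)/(s/√n) = (5230 − 5430)/(866/√58) = -1.759
df = n − 1 = 57
Two-sided p-value ≈ 0.084
Since p ≈ 0.084 < α = 0.1, reject H0; the data support H1.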